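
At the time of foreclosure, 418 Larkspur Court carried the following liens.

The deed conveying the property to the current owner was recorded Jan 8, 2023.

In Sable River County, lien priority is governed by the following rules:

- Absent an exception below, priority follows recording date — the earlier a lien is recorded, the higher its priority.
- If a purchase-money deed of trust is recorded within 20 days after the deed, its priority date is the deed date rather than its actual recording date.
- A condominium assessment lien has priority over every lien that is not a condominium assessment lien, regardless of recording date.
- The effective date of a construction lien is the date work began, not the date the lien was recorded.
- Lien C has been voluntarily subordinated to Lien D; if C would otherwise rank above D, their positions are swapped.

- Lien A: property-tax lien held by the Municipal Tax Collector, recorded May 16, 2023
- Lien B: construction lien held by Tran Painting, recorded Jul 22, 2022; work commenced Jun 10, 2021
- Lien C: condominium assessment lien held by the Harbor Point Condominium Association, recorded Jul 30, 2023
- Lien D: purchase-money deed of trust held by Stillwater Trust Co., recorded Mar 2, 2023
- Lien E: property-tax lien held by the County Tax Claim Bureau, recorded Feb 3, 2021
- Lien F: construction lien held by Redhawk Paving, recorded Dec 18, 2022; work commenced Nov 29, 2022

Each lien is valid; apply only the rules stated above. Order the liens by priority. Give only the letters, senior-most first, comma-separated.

Adjusting effective dates: B is treated as recorded Jun 10, 2021, the work-commencement date; D missed the 20-day window (53 days after the deed), so its recording date stands; F's effective date is Nov 29, 2022, when work began.
C is a condominium assessment lien and takes priority over every other lien.
The other liens, earliest effective date first: E (Feb 3, 2021), B (Jun 10, 2021), F (Nov 29, 2022), D (Mar 2, 2023), A (May 16, 2023).
Because C would otherwise rank above D, the subordination swaps them.

D, E, B, F, C, A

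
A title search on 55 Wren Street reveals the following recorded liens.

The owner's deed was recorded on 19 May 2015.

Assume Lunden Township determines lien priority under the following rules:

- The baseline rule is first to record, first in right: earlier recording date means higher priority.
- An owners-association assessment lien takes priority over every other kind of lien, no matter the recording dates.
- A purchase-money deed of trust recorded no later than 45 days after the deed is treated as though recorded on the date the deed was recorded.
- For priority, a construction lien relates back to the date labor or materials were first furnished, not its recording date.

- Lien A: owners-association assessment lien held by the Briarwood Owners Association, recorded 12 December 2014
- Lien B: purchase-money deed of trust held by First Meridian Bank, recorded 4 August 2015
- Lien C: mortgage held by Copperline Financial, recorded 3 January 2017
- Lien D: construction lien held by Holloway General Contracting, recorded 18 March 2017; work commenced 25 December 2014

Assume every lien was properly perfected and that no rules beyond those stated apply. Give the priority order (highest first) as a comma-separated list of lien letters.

A, D, B, C

Effective dates after the stated exceptions: B was recorded 77 days after the deed — beyond 45 days — so no relation-back applies; D's effective date is 25 December 2014, when work began.
A is an owners-association assessment lien and takes priority over every other lien.
Remaining liens by effective date: D (25 December 2014), B (4 August 2015), C (3 January 2017).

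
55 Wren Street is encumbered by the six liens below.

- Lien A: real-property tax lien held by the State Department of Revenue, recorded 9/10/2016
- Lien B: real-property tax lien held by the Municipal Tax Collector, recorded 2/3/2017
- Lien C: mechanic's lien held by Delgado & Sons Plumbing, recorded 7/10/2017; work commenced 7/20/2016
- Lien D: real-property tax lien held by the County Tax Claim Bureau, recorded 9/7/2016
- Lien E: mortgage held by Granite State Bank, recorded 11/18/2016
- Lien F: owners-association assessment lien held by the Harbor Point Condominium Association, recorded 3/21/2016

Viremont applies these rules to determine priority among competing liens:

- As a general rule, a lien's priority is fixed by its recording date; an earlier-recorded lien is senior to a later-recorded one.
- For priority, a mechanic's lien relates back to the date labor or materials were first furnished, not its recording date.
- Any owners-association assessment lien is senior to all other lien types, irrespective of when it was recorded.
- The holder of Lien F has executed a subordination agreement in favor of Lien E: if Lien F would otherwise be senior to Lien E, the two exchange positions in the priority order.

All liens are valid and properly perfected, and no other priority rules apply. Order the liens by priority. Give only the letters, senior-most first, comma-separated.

Effective dates: C relates back to 7/20/2016 (work commenced).
F, as an owners-association assessment lien, has superpriority and ranks first.
Among the remaining liens, by effective date: C (7/20/2016), D (9/7/2016), A (9/10/2016), E (11/18/2016), B (2/3/2017).
Because F would otherwise rank above E, the subordination swaps them.

E, C, D, A, F, B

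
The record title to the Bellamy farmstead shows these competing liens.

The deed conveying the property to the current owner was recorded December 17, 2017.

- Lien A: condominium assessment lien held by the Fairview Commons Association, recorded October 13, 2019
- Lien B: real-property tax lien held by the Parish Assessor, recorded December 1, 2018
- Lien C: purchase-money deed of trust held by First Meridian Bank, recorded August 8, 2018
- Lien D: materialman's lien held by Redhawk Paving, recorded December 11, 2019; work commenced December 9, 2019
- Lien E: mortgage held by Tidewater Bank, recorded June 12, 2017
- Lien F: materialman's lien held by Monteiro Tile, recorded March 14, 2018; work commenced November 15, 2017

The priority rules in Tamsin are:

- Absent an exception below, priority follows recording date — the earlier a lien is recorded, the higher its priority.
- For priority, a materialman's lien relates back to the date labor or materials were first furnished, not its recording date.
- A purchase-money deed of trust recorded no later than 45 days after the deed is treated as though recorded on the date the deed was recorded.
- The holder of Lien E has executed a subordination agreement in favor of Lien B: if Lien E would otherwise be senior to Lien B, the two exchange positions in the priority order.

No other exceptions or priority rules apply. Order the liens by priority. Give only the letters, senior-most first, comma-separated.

B, F, C, E, A, D

Effective dates: C missed the 45-day window (234 days after the deed), so its recording date stands; D is treated as recorded December 9, 2019, the work-commencement date; F is treated as recorded November 15, 2017, the work-commencement date.
Sorted by effective date: E (June 12, 2017), F (November 15, 2017), C (August 8, 2018), B (December 1, 2018), A (October 13, 2019), D (December 9, 2019).
The subordination applies — E was senior to B — so E and B swap.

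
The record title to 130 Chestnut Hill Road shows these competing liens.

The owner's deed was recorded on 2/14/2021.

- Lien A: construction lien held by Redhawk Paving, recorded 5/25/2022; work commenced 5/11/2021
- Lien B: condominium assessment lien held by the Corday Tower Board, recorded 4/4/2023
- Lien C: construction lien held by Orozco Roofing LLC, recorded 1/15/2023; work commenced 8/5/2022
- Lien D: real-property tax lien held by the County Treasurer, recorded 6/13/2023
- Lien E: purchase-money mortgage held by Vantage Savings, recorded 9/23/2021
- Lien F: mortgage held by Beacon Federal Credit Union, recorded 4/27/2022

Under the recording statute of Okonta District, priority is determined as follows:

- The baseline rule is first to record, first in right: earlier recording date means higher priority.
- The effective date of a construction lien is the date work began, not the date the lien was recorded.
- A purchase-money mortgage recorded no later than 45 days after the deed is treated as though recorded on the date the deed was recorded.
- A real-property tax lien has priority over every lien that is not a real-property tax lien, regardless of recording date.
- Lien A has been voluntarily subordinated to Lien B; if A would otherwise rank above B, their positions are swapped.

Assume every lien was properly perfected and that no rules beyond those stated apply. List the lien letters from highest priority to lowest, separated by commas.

Effective dates: A is treated as recorded 5/11/2021, the work-commencement date; C is treated as recorded 8/5/2022, the work-commencement date; E was recorded 221 days after the deed, outside the 45-day window, so it keeps its recording date.
D is a real-property tax lien and takes priority over every other lien.
Remaining liens by effective date: A (5/11/2021), E (9/23/2021), F (4/27/2022), C (8/5/2022), B (4/4/2023).
The subordination applies — A was senior to B — so A and B swap.

D, B, E, F, C, A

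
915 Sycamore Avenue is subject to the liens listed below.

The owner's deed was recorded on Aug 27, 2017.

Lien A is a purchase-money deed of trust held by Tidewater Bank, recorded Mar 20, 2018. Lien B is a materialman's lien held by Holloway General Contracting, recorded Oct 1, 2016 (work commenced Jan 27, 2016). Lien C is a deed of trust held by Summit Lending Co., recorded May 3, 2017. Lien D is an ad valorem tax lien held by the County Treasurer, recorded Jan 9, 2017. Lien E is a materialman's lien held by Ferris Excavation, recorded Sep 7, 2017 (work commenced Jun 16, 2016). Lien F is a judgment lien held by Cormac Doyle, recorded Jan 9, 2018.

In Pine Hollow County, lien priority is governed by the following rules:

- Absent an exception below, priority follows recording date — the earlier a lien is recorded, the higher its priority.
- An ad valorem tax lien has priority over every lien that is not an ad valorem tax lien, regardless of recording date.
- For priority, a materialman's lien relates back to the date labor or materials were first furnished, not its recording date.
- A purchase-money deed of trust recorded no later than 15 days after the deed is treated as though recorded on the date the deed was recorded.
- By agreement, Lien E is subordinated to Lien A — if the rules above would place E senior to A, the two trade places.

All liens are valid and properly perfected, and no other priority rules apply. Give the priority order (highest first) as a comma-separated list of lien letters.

Effective dates: A missed the 15-day window (205 days after the deed), so its recording date stands; B is treated as recorded Jan 27, 2016, the work-commencement date; E relates back to Jun 16, 2016 (work commenced).
D is an ad valorem tax lien and takes priority over every other lien.
Among the remaining liens, by effective date: B (Jan 27, 2016), E (Jun 16, 2016), C (May 3, 2017), F (Jan 9, 2018), A (Mar 20, 2018).
The subordination applies — E was senior to A — so E and A swap.

D, B, A, C, F, E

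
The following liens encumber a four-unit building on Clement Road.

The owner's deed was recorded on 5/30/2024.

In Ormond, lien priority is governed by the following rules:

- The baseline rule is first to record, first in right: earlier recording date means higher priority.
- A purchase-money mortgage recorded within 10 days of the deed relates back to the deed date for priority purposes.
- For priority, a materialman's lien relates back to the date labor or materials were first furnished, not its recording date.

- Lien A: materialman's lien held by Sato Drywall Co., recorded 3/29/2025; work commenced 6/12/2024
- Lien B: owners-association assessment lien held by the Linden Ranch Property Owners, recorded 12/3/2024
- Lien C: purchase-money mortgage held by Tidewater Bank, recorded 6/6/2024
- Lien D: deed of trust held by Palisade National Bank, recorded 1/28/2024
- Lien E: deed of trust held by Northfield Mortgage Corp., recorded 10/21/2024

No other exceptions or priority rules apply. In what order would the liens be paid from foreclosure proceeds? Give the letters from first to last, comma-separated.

Adjusting effective dates: A is treated as recorded 6/12/2024, the work-commencement date; C relates back to the deed date 5/30/2024.
Sorted by effective date: D (1/28/2024), C (5/30/2024), A (6/12/2024), E (10/21/2024), B (12/3/2024).

D, C, A, E, B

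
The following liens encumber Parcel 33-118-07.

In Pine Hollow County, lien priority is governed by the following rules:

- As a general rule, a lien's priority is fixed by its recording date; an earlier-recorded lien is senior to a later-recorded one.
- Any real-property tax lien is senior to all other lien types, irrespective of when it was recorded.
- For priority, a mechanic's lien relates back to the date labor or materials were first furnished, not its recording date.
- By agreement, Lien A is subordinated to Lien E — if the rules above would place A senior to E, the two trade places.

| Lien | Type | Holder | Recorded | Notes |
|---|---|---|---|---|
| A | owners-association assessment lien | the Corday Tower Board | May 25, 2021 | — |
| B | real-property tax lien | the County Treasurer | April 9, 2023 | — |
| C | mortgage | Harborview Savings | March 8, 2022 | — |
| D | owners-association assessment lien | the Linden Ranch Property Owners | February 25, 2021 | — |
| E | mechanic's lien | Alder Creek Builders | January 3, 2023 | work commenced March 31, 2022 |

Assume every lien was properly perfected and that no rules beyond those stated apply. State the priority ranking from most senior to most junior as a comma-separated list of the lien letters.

B, D, E, C, A

First, effective dates: E relates back to March 31, 2022 (work commenced).
B, as a real-property tax lien, has superpriority and ranks first.
Among the remaining liens, by effective date: D (February 25, 2021), A (May 25, 2021), C (March 8, 2022), E (March 31, 2022).
The subordination applies — A was senior to E — so A and E swap.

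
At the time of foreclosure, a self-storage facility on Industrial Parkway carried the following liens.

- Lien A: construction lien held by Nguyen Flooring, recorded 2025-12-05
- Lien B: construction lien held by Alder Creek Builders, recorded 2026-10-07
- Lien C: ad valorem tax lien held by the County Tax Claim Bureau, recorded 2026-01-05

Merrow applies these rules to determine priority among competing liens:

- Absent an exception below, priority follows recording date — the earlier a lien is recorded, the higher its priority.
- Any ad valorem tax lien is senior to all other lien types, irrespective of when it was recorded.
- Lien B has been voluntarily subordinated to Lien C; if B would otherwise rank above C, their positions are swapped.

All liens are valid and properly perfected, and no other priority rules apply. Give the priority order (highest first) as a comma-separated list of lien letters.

C, A, B

C, as an ad valorem tax lien, has superpriority and ranks first.
Remaining liens by effective date: A (2025-12-05), B (2026-10-07).
B already ranks below C; the subordination has no effect.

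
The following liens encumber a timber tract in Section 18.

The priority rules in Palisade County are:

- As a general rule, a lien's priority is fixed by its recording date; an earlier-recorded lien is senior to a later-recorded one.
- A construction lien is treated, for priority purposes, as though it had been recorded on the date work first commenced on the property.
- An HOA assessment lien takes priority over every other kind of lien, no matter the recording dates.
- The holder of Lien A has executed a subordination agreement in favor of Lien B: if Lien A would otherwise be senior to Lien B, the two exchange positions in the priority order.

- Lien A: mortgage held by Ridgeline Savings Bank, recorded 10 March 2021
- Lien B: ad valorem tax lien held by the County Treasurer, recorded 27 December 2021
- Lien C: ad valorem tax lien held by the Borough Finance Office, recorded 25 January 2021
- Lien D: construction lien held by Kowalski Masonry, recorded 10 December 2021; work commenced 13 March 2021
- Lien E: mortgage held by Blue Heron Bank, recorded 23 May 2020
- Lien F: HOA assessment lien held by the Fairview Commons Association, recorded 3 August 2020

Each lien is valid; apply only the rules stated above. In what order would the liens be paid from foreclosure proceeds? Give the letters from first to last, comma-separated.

F, E, C, B, D, A

Adjusting effective dates: D's effective date is 13 March 2021, when work began.
As an HOA assessment lien, F is senior to every other lien.
The other liens, earliest effective date first: E (23 May 2020), C (25 January 2021), A (10 March 2021), D (13 March 2021), B (27 December 2021).
The subordination applies — A was senior to B — so A and B swap.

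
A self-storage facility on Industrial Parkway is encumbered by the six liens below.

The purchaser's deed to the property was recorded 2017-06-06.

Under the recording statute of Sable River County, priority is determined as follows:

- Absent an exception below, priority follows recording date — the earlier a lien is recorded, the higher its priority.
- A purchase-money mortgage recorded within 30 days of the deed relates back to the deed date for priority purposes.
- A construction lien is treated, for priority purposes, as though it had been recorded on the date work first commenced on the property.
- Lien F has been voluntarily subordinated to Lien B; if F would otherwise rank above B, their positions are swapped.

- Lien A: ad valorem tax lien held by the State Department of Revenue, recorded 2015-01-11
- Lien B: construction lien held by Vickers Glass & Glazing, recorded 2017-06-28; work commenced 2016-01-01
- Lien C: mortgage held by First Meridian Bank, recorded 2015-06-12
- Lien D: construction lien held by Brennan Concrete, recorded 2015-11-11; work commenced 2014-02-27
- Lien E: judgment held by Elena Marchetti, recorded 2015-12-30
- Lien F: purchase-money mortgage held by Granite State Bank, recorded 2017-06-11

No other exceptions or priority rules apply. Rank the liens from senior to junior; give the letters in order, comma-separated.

D, A, C, E, B, F

Adjusting effective dates: B's effective date is 2016-01-01, when work began; D relates back to 2014-02-27 (work commenced); F's effective date is the deed date, 2017-06-06.
By effective date: D (2014-02-27), A (2015-01-11), C (2015-06-12), E (2015-12-30), B (2016-01-01), F (2017-06-06).
F is already junior to B, so the subordination agreement changes nothing.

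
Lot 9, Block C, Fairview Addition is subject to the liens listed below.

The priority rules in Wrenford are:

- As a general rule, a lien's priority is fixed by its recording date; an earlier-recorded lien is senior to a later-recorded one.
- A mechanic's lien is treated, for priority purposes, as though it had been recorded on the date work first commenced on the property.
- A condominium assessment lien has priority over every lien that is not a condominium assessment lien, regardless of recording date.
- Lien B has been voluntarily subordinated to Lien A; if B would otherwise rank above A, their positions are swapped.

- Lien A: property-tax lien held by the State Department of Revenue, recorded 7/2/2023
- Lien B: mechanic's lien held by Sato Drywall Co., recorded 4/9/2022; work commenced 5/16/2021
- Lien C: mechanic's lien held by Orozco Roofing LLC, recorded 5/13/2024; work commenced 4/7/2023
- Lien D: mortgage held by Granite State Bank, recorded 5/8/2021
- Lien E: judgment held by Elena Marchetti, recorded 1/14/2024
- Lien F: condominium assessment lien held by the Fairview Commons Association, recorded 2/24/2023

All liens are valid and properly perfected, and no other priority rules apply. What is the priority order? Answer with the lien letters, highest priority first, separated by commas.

F, D, A, C, B, E

Effective dates: B relates back to 5/16/2021 (work commenced); C is treated as recorded 4/7/2023, the work-commencement date.
F, as a condominium assessment lien, has superpriority and ranks first.
Among the remaining liens, by effective date: D (5/8/2021), B (5/16/2021), C (4/7/2023), A (7/2/2023), E (1/14/2024).
The subordination applies — B was senior to A — so B and A swap.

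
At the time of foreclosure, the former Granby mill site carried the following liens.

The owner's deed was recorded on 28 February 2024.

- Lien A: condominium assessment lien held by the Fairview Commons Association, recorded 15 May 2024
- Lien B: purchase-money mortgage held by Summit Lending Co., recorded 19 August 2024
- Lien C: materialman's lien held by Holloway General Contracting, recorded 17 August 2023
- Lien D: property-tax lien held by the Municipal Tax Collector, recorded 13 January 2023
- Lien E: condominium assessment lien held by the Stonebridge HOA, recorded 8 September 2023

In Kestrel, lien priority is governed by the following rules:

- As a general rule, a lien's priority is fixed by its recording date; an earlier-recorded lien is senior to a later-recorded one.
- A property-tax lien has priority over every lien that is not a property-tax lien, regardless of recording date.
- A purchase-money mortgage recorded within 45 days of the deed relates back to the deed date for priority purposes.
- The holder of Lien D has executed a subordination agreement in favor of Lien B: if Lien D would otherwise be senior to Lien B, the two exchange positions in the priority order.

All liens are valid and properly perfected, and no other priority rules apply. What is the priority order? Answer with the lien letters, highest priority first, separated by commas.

B, C, E, A, D

Effective dates after the stated exceptions: B was recorded 173 days after the deed, outside the 45-day window, so it keeps its recording date.
D, as a property-tax lien, has superpriority and ranks first.
The other liens, earliest effective date first: C (17 August 2023), E (8 September 2023), A (15 May 2024), B (19 August 2024).
Because D would otherwise rank above B, the subordination swaps them.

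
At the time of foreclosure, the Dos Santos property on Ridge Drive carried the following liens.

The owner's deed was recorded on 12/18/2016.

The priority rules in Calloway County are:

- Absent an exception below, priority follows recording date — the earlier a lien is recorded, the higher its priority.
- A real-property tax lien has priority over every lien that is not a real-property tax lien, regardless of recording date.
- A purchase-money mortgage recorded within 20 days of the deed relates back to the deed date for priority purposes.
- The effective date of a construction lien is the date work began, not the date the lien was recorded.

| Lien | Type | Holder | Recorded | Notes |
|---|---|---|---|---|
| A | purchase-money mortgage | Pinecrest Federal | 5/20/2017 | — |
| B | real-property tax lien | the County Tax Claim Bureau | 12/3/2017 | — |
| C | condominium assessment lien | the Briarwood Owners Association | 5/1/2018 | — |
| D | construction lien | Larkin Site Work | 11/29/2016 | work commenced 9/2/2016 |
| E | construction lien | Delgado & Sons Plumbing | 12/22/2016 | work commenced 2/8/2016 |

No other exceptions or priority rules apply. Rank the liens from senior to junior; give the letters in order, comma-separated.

Effective dates after the stated exceptions: A was recorded 153 days after the deed — beyond 20 days — so no relation-back applies; D's effective date is 9/2/2016, when work began; E relates back to 2/8/2016 (work commenced).
B is a real-property tax lien, so it outranks all other liens regardless of date.
Among the remaining liens, by effective date: E (2/8/2016), D (9/2/2016), A (5/20/2017), C (5/1/2018).

B, E, D, A, C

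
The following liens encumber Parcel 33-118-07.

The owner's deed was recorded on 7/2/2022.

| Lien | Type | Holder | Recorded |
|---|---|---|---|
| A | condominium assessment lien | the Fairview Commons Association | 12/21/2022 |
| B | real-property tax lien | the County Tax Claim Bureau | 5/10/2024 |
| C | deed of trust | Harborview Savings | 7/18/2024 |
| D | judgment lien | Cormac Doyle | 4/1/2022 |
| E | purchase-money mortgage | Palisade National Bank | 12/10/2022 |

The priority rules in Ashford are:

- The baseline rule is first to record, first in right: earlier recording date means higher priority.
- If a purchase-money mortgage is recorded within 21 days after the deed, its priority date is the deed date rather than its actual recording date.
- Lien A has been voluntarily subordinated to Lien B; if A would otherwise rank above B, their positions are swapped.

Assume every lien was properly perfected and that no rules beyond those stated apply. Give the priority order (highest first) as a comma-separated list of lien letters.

D, E, B, A, C

Effective dates: E was recorded 161 days after the deed, outside the 21-day window, so it keeps its recording date.
Ordering by effective date: D (4/1/2022), E (12/10/2022), A (12/21/2022), B (5/10/2024), C (7/18/2024).
The subordination applies — A was senior to B — so A and B swap.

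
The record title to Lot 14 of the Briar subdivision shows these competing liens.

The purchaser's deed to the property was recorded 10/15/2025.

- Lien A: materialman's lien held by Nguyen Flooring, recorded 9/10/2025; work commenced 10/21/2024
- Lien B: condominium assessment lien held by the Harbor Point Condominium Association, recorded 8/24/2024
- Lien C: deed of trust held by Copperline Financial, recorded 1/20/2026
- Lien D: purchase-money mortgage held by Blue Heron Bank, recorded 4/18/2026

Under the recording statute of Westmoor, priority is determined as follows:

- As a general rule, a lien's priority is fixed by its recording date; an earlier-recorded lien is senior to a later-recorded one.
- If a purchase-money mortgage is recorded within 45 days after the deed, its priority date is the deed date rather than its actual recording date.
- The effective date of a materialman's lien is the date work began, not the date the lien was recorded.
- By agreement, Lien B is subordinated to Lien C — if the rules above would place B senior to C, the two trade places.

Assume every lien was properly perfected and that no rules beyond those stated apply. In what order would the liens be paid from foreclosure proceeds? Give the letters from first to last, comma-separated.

C, A, B, D

Adjusting effective dates: A is treated as recorded 10/21/2024, the work-commencement date; D was recorded 185 days after the deed, outside the 45-day window, so it keeps its recording date.
Sorted by effective date: B (8/24/2024), A (10/21/2024), C (1/20/2026), D (4/18/2026).
B would otherwise be senior to C, so under the subordination agreement B and C exchange positions.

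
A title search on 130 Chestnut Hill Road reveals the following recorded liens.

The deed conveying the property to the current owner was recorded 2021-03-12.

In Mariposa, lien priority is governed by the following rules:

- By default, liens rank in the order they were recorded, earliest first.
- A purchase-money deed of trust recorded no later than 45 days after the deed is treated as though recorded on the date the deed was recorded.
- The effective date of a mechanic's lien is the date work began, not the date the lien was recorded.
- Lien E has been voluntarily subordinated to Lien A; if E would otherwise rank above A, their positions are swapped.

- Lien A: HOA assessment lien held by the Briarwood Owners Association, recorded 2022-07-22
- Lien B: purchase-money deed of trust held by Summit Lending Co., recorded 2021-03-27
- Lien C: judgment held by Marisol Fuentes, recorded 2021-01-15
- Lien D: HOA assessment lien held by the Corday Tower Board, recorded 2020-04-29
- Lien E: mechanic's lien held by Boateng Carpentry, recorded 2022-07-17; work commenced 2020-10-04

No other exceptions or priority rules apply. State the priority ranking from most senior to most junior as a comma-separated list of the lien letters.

Effective dates: B relates back to the deed date 2021-03-12; E relates back to 2020-10-04 (work commenced).
By effective date, earliest first: D (2020-04-29), E (2020-10-04), C (2021-01-15), B (2021-03-12), A (2022-07-22).
E is senior to A before the subordination, so the two trade places.

D, A, C, B, E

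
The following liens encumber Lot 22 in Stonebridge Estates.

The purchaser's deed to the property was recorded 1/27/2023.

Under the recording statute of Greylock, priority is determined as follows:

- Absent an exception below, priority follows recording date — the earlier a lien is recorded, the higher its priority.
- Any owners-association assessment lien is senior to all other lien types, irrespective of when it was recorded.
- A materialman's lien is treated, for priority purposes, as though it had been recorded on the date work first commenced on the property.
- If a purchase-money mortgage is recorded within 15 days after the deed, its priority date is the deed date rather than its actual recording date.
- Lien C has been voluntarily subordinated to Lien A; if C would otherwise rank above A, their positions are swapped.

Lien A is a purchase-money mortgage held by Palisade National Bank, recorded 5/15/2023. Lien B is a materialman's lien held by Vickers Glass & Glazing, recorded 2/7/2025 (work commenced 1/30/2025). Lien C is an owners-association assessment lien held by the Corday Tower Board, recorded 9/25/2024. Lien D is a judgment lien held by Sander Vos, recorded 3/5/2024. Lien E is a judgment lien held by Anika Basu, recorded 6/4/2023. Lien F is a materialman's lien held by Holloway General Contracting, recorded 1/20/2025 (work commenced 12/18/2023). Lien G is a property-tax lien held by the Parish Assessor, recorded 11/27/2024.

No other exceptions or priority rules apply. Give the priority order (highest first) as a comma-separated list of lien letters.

A, C, E, F, D, G, B

Effective dates after the stated exceptions: A missed the 15-day window (108 days after the deed), so its recording date stands; B relates back to 1/30/2025 (work commenced); F's effective date is 12/18/2023, when work began.
C, as an owners-association assessment lien, has superpriority and ranks first.
Remaining liens by effective date: A (5/15/2023), E (6/4/2023), F (12/18/2023), D (3/5/2024), G (11/27/2024), B (1/30/2025).
Because C would otherwise rank above A, the subordination swaps them.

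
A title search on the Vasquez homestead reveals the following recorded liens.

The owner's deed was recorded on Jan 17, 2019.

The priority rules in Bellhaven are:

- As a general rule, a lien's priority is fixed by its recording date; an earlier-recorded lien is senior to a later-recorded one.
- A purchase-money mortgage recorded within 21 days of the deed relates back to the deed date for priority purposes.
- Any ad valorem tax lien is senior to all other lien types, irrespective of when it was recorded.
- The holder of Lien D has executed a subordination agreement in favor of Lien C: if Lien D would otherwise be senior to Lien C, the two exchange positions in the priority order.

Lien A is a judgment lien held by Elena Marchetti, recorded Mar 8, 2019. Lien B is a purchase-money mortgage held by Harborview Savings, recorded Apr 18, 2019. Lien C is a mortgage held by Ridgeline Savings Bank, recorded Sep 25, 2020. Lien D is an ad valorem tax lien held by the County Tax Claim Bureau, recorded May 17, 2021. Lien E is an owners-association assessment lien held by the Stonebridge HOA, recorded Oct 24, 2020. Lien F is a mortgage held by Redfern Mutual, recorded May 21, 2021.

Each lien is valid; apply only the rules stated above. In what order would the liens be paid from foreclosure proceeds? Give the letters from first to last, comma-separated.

C, A, B, D, E, F

Effective dates after the stated exceptions: B was recorded 91 days after the deed, outside the 21-day window, so it keeps its recording date.
D is an ad valorem tax lien and takes priority over every other lien.
Among the remaining liens, by effective date: A (Mar 8, 2019), B (Apr 18, 2019), C (Sep 25, 2020), E (Oct 24, 2020), F (May 21, 2021).
D would otherwise be senior to C, so under the subordination agreement D and C exchange positions.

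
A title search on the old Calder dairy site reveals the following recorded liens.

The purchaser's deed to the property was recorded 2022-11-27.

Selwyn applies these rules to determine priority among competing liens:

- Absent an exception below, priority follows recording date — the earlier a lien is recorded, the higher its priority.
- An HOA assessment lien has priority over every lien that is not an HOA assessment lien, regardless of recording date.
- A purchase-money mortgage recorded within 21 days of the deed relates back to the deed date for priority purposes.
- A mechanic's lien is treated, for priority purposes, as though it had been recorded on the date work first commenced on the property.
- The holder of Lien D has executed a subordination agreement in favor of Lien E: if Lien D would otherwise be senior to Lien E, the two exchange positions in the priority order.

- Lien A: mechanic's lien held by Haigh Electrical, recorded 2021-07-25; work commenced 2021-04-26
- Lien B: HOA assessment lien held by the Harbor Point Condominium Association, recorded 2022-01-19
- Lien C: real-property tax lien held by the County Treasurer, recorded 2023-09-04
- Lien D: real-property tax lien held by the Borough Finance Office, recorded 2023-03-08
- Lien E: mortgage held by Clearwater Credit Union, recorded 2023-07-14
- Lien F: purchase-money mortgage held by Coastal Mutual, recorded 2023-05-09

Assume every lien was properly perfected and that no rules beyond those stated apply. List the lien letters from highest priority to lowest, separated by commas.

Adjusting effective dates: A relates back to 2021-04-26 (work commenced); F was recorded 163 days after the deed, outside the 21-day window, so it keeps its recording date.
B is an HOA assessment lien, so it outranks all other liens regardless of date.
The other liens, earliest effective date first: A (2021-04-26), D (2023-03-08), F (2023-05-09), E (2023-07-14), C (2023-09-04).
D is senior to E before the subordination, so the two trade places.

B, A, E, F, D, C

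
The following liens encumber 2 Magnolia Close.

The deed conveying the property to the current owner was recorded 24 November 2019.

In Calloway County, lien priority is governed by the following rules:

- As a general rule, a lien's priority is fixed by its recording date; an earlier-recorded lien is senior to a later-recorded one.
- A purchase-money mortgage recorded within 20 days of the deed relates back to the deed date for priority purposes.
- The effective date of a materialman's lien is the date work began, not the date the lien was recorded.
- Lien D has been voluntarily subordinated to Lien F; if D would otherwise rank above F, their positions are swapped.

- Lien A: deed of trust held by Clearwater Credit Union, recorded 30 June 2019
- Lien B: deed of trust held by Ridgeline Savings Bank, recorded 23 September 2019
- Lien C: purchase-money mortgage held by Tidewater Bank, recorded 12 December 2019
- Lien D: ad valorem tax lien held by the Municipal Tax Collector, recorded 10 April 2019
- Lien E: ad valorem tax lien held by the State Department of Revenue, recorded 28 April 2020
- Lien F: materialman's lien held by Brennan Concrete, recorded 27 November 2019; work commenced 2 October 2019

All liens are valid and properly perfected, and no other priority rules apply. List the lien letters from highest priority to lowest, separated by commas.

F, A, B, D, C, E

First, effective dates: C relates back to the deed date 24 November 2019; F's effective date is 2 October 2019, when work began.
Ordering by effective date: D (10 April 2019), A (30 June 2019), B (23 September 2019), F (2 October 2019), C (24 November 2019), E (28 April 2020).
The subordination applies — D was senior to F — so D and F swap.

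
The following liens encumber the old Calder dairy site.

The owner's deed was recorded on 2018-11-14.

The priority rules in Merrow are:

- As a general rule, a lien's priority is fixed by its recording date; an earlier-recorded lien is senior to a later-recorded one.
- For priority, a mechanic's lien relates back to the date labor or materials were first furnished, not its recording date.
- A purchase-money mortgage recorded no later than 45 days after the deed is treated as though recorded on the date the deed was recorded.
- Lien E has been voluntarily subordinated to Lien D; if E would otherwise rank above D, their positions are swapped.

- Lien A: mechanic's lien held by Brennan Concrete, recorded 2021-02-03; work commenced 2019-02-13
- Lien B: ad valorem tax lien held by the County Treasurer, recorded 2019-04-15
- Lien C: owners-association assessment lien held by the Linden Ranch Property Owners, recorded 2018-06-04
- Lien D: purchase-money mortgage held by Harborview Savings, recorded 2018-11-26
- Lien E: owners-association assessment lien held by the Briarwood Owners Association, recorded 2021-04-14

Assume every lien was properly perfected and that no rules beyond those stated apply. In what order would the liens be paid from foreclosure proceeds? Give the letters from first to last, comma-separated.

C, D, A, B, E

Adjusting effective dates: A is treated as recorded 2019-02-13, the work-commencement date; D relates back to the deed date 2018-11-14.
Ordering by effective date: C (2018-06-04), D (2018-11-14), A (2019-02-13), B (2019-04-15), E (2021-04-14).
Since E is not senior to D, the subordination leaves the order unchanged.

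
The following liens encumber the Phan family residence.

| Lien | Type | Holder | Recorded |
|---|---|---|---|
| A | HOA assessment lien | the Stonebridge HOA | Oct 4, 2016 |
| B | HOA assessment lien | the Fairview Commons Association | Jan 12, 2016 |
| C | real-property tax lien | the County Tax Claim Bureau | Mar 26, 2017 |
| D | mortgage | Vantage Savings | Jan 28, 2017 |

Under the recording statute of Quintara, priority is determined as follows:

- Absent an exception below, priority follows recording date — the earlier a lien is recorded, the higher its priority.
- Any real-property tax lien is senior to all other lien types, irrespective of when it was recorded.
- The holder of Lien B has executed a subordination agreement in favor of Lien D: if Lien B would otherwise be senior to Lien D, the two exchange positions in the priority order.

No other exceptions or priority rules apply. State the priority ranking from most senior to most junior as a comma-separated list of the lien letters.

C, D, A, B

C is a real-property tax lien, so it outranks all other liens regardless of date.
Remaining liens by effective date: B (Jan 12, 2016), A (Oct 4, 2016), D (Jan 28, 2017).
B is senior to D before the subordination, so the two trade places.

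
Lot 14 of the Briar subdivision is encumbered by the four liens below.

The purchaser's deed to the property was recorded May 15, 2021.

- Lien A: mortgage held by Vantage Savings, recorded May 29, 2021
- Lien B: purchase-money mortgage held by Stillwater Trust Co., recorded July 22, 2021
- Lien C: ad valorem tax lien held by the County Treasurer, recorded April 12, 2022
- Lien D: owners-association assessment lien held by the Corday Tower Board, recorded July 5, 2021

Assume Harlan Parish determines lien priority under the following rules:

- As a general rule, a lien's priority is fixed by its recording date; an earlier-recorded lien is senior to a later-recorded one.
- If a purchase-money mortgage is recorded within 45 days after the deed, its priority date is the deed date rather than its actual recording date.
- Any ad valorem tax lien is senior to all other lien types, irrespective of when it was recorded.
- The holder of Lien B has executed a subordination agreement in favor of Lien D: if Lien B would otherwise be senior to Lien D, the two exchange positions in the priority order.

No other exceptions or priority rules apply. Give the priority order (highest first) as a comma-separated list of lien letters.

C, A, D, B

Effective dates after the stated exceptions: B missed the 45-day window (68 days after the deed), so its recording date stands.
As an ad valorem tax lien, C is senior to every other lien.
Among the remaining liens, by effective date: A (May 29, 2021), D (July 5, 2021), B (July 22, 2021).
Since B is not senior to D, the subordination leaves the order unchanged.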